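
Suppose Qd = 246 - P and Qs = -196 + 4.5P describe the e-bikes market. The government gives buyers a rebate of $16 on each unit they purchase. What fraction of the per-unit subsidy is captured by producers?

Producer share = 2/11

Pre-subsidy: 246 - P = -196 + 4.5P gives P* = 884/11, Q* = 1822/11.
With the rebate, buyers effectively pay Pb = Ps − 16, where Ps is the price sellers receive.
Demand in terms of Ps becomes Qd = 246 − 1(Ps − 16) = 262 - Ps. Setting this equal to supply: 262 - Ps = -196 + 4.5Ps, so Ps = 916/11.
Buyers pay Pb = 916/11 − 16 = 740/11; Q' = -196 + 4.5·(916/11) = 1966/11.
Buyers' price falls by P* − Pb = 884/11 − 740/11 = 144/11; sellers' price rises by Ps − P* = 916/11 − 884/11 = 32/11.
So producers capture (32/11)/16 = 2/11 of each unit of subsidy.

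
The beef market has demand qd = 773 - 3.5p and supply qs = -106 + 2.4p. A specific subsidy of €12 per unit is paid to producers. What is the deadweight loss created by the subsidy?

Deadweight loss = 6048/59

Pre-subsidy: 773 - 3.5p = -106 + 2.4p gives p* = 8790/59, q* = 14842/59.
With the subsidy, sellers receive ps = pb + 12 for each unit, where pb is the price buyers pay.
Supply in terms of pb becomes qs = -106 + 2.4(pb + 12) = -77.2 + 2.4pb. Setting this equal to demand: 773 - 3.5pb = -77.2 + 2.4pb, so pb = 8502/59.
Sellers receive ps = 8502/59 + 12 = 9210/59; q' = 773 − 3.5·(8502/59) = 15850/59.
The subsidy expands output by 15850/59 − 14842/59 = 1008/59 past the efficient level; on those units the gap between marginal cost and willingness to pay runs from 0 up to 12.
DWL = ½ × 12 × 1008/59 = 6048/59.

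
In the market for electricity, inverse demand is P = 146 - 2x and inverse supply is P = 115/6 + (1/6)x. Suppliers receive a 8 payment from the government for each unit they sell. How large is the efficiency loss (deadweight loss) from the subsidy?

Pre-subsidy: 146 - 2x = 115/6 + (1/6)x gives x* = 761/13 and P* = 376/13.
With the subsidy, sellers receive Ps = Pb + 8 for each unit, where Pb is the price buyers pay.
On the curves, Pb = 146 - 2x and Ps = 115/6 + (1/6)x; the wedge Ps − Pb = 8 gives 115/6 + (1/6)x − (146 - 2x) = 8, so x' = 809/13.
Then Pb = 146 − 2·(809/13) = 280/13 and Ps = 115/6 + (1/6)·(809/13) = 384/13.
The subsidy expands output by 809/13 − 761/13 = 48/13 past the efficient level; on those units the gap between marginal cost and willingness to pay runs from 0 up to 8.
DWL = ½ × 8 × 48/13 = 192/13.

Deadweight loss = 192/13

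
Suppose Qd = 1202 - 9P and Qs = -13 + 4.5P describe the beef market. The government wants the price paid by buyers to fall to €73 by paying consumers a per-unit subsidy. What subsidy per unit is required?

Required subsidy s = €51 per unit

At a buyer price of 73, quantity demanded is 1202 − 9·73 = 545.
Sellers supply 545 only when they receive Ps with -13 + 4.5·Ps = 545, i.e. Ps = 124.
s = Ps − Pb = 124 − 73 = 51.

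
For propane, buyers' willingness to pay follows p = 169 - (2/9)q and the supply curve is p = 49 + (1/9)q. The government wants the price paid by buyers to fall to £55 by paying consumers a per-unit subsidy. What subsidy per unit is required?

Required subsidy s = £51 per unit

At a buyer price of 55, quantity demanded is 760.5 − 4.5·55 = 513.
Sellers supply 513 only when they receive ps = 49 + (1/9)·513 = 106.
s = ps − pb = 106 − 55 = 51.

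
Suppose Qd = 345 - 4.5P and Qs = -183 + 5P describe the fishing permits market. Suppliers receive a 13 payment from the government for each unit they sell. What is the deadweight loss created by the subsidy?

Deadweight loss = 7605/38

Pre-subsidy: 345 - 4.5P = -183 + 5P gives P* = 1056/19, Q* = 1803/19.
With the subsidy, sellers receive Ps = Pb + 13 for each unit, where Pb is the price buyers pay.
Supply in terms of Pb becomes Qs = -183 + 5(Pb + 13) = -118 + 5Pb. Setting this equal to demand: 345 - 4.5Pb = -118 + 5Pb, so Pb = 926/19.
Sellers receive Ps = 926/19 + 13 = 1173/19; Q' = 345 − 4.5·(926/19) = 2388/19.
The subsidy expands output by 2388/19 − 1803/19 = 585/19 past the efficient level; on those units the gap between marginal cost and willingness to pay runs from 0 up to 13.
DWL = ½ × 13 × 585/19 = 7605/38.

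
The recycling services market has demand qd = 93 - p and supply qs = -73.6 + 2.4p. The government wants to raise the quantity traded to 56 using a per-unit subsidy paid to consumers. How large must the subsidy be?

Required subsidy s = 17 per unit

At q = 56, invert demand for the buyer price: pb = (93 − 56)/1 = 37; invert supply for the seller price: ps = (56 − (-73.6))/2.4 = 54.
The subsidy must fill the gap: s = ps − pb = 54 − 37 = 17.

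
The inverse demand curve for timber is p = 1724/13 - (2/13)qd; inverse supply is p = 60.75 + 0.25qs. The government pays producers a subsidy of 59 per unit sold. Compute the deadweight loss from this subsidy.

Deadweight loss = 90506/21

Pre-subsidy: 1724/13 - (2/13)q = 60.75 + 0.25q gives q* = 3737/21 and p* = 2210/21.
With the subsidy, sellers receive ps = pb + 59 for each unit, where pb is the price buyers pay.
On the curves, pb = 1724/13 - (2/13)q and ps = 60.75 + 0.25q; the wedge ps − pb = 59 gives 60.75 + 0.25q − (1724/13 - (2/13)q) = 59, so q' = 6805/21.
Then pb = 1724/13 − (2/13)·(6805/21) = 1738/21 and ps = 60.75 + 0.25·(6805/21) = 2977/21.
The subsidy expands output by 6805/21 − 3737/21 = 3068/21 past the efficient level; on those units the gap between marginal cost and willingness to pay runs from 0 up to 59.
DWL = ½ × 59 × 3068/21 = 90506/21.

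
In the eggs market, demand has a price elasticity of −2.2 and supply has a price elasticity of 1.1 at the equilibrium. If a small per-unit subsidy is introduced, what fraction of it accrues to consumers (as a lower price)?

For a small subsidy around the equilibrium, the benefit split depends on the relative slopes, which at a point are proportional to the elasticities.
Buyer share = εs/(εs + |εd|) = 1.1/(1.1 + 2.2) = 1/3; seller share = |εd|/(εs + |εd|) = 2/3.

Consumer share = 1/3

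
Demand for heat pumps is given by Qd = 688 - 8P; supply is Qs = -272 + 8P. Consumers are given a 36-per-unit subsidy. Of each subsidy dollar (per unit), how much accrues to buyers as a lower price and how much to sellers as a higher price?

Buyers gain 18 per unit; sellers gain 18 per unit

Pre-subsidy: 688 - 8P = -272 + 8P gives P* = 60, Q* = 208.
With the rebate, buyers effectively pay Pb = Ps − 36, where Ps is the price sellers receive.
Demand in terms of Ps becomes Qd = 688 − 8(Ps − 36) = 976 - 8Ps. Setting this equal to supply: 976 - 8Ps = -272 + 8Ps, so Ps = 78.
Buyers pay Pb = 78 − 36 = 42; Q' = -272 + 8·78 = 352.
Buyers' price falls by P* − Pb = 60 − 42 = 18; sellers' price rises by Ps − P* = 78 − 60 = 18.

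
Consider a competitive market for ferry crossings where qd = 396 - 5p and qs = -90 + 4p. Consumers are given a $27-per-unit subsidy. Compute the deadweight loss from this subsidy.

Deadweight loss = $810

Pre-subsidy: 396 - 5p = -90 + 4p gives p* = 54, q* = 126.
With the rebate, buyers effectively pay pb = ps − 27, where ps is the price sellers receive.
Demand in terms of ps becomes qd = 396 − 5(ps − 27) = 531 - 5ps. Setting this equal to supply: 531 - 5ps = -90 + 4ps, so ps = 69.
Buyers pay pb = 69 − 27 = 42; q' = -90 + 4·69 = 186.
The subsidy expands output by 186 − 126 = 60 past the efficient level; on those units the gap between marginal cost and willingness to pay runs from 0 up to 27.
DWL = ½ × 27 × 60 = 810.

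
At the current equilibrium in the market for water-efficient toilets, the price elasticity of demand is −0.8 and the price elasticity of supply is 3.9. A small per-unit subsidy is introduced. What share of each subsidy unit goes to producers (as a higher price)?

For a small subsidy around the equilibrium, the benefit split depends on the relative slopes, which at a point are proportional to the elasticities.
Buyer share = εs/(εs + |εd|) = 3.9/(3.9 + 0.8) = 39/47; seller share = |εd|/(εs + |εd|) = 8/47.
So producers capture 8/47 of the subsidy.

Producer share = 8/47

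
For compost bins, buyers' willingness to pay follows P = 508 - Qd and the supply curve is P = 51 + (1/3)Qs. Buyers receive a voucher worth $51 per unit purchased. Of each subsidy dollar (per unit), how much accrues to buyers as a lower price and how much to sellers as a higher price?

Buyers gain $38.25 per unit; sellers gain $12.75 per unit

Pre-subsidy: 508 - Q = 51 + (1/3)Q gives Q* = 342.75 and P* = 165.25.
With the rebate, buyers effectively pay Pb = Ps − 51, where Ps is the price sellers receive.
On the curves, Pb = 508 - Q and Ps = 51 + (1/3)Q; the wedge Ps − Pb = 51 gives 51 + (1/3)Q − (508 - Q) = 51, so Q' = 381.
Then Pb = 508 − 1·381 = 127 and Ps = 51 + (1/3)·381 = 178.
Buyers' price falls by P* − Pb = 165.25 − 127 = 38.25; sellers' price rises by Ps − P* = 178 − 165.25 = 12.75.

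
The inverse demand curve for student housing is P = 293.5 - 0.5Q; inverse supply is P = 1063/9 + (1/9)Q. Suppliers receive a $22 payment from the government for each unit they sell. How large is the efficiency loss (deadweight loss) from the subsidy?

Pre-subsidy: 293.5 - 0.5Q = 1063/9 + (1/9)Q gives Q* = 287 and P* = 150.
With the subsidy, sellers receive Ps = Pb + 22 for each unit, where Pb is the price buyers pay.
On the curves, Pb = 293.5 - 0.5Q and Ps = 1063/9 + (1/9)Q; the wedge Ps − Pb = 22 gives 1063/9 + (1/9)Q − (293.5 - 0.5Q) = 22, so Q' = 323.
Then Pb = 293.5 − 0.5·323 = 132 and Ps = 1063/9 + (1/9)·323 = 154.
The subsidy expands output by 323 − 287 = 36 past the efficient level; on those units the gap between marginal cost and willingness to pay runs from 0 up to 22.
DWL = ½ × 22 × 36 = 396.

Deadweight loss = $396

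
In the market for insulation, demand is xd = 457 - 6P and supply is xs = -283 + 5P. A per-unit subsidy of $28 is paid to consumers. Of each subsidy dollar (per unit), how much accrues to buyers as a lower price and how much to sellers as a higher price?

Pre-subsidy: 457 - 6P = -283 + 5P gives P* = 740/11, x* = 587/11.
With the rebate, buyers effectively pay Pb = Ps − 28, where Ps is the price sellers receive.
Demand in terms of Ps becomes xd = 457 − 6(Ps − 28) = 625 - 6Ps. Setting this equal to supply: 625 - 6Ps = -283 + 5Ps, so Ps = 908/11.
Buyers pay Pb = 908/11 − 28 = 600/11; x' = -283 + 5·(908/11) = 1427/11.
Buyers' price falls by P* − Pb = 740/11 − 600/11 = 140/11; sellers' price rises by Ps − P* = 908/11 − 740/11 = 168/11.

Buyers gain 140/11 per unit; sellers gain 168/11 per unit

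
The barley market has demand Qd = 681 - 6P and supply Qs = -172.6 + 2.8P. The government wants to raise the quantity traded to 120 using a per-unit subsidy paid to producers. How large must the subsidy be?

At Q = 120, invert demand for the buyer price: Pb = (681 − 120)/6 = 93.5; invert supply for the seller price: Ps = (120 − (-172.6))/2.8 = 104.5.
The subsidy must fill the gap: s = Ps − Pb = 104.5 − 93.5 = 11.

Required subsidy s = 11 per unit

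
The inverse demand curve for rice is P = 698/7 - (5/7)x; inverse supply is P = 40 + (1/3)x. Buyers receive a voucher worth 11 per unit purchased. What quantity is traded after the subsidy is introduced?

Pre-subsidy: 698/7 - (5/7)x = 40 + (1/3)x gives x* = 57 and P* = 59.
With the rebate, buyers effectively pay Pb = Ps − 11, where Ps is the price sellers receive.
On the curves, Pb = 698/7 - (5/7)x and Ps = 40 + (1/3)x; the wedge Ps − Pb = 11 gives 40 + (1/3)x − (698/7 - (5/7)x) = 11, so x' = 67.5.
Then Pb = 698/7 − (5/7)·67.5 = 51.5 and Ps = 40 + (1/3)·67.5 = 62.5.

x' = 67.5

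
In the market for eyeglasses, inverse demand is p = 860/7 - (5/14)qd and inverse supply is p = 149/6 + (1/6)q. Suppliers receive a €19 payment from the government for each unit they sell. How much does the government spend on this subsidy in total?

Pre-subsidy: 860/7 - (5/14)q = 149/6 + (1/6)q gives q* = 4117/22 and p* = 2465/44.
With the subsidy, sellers receive ps = pb + 19 for each unit, where pb is the price buyers pay.
On the curves, pb = 860/7 - (5/14)q and ps = 149/6 + (1/6)q; the wedge ps − pb = 19 gives 149/6 + (1/6)q − (860/7 - (5/14)q) = 19, so q' = 4915/22.
Then pb = 860/7 − (5/14)·(4915/22) = 1895/44 and ps = 149/6 + (1/6)·(4915/22) = 2731/44.
Government outlay = subsidy × quantity = 19 × 4915/22 = 93385/22.

Government cost = 93385/22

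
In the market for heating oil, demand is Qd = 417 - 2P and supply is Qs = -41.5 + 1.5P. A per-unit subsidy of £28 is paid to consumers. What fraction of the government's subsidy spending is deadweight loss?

DWL / government spending = 12/179

Pre-subsidy: 417 - 2P = -41.5 + 1.5P gives P* = 131, Q* = 155.
With the rebate, buyers effectively pay Pb = Ps − 28, where Ps is the price sellers receive.
Demand in terms of Ps becomes Qd = 417 − 2(Ps − 28) = 473 - 2Ps. Setting this equal to supply: 473 - 2Ps = -41.5 + 1.5Ps, so Ps = 147.
Buyers pay Pb = 147 − 28 = 119; Q' = -41.5 + 1.5·147 = 179.
ΔCS = ½(155 + 179)(131 − 119) = 2004; ΔPS = ½(155 + 179)(147 − 131) = 2672.
Government spending = 28 × 179 = 5012.
DWL = ½ × 28 × (179 − 155) = 336; fraction = 336 / 5012 = 12/179.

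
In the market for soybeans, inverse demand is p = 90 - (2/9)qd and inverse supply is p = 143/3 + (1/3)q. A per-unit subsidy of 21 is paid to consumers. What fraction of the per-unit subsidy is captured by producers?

Pre-subsidy: 90 - (2/9)q = 143/3 + (1/3)q gives q* = 76.2 and p* = 1096/15.
With the rebate, buyers effectively pay pb = ps − 21, where ps is the price sellers receive.
On the curves, pb = 90 - (2/9)q and ps = 143/3 + (1/3)q; the wedge ps − pb = 21 gives 143/3 + (1/3)q − (90 - (2/9)q) = 21, so q' = 114.
Then pb = 90 − (2/9)·114 = 194/3 and ps = 143/3 + (1/3)·114 = 257/3.
Buyers' price falls by p* − pb = 1096/15 − 194/3 = 8.4; sellers' price rises by ps − p* = 257/3 − 1096/15 = 12.6.
So producers capture 12.6/21 = 0.6 of each unit of subsidy.

Producer share = 0.6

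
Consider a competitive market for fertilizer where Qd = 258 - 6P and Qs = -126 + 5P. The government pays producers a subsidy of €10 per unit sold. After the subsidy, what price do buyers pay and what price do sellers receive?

Buyers pay 334/11; sellers receive 444/11

Pre-subsidy: 258 - 6P = -126 + 5P gives P* = 384/11, Q* = 534/11.
With the subsidy, sellers receive Ps = Pb + 10 for each unit, where Pb is the price buyers pay.
Supply in terms of Pb becomes Qs = -126 + 5(Pb + 10) = -76 + 5Pb. Setting this equal to demand: 258 - 6Pb = -76 + 5Pb, so Pb = 334/11.
Sellers receive Ps = 334/11 + 10 = 444/11; Q' = 258 − 6·(334/11) = 834/11.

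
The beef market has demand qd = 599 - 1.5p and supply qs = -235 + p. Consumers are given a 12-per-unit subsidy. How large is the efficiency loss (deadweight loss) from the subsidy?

Deadweight loss = 43.2

Pre-subsidy: 599 - 1.5p = -235 + p gives p* = 333.6, q* = 98.6.
With the rebate, buyers effectively pay pb = ps − 12, where ps is the price sellers receive.
Demand in terms of ps becomes qd = 599 − 1.5(ps − 12) = 617 - 1.5ps. Setting this equal to supply: 617 - 1.5ps = -235 + ps, so ps = 340.8.
Buyers pay pb = 340.8 − 12 = 328.8; q' = -235 + 1·340.8 = 105.8.
The subsidy expands output by 105.8 − 98.6 = 7.2 past the efficient level; on those units the gap between marginal cost and willingness to pay runs from 0 up to 12.
DWL = ½ × 12 × 7.2 = 43.2.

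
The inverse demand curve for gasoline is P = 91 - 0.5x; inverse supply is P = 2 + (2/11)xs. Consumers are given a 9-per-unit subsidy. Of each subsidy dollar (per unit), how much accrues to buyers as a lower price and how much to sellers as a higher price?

Buyers gain 6.6 per unit; sellers gain 2.4 per unit

Pre-subsidy: 91 - 0.5x = 2 + (2/11)x gives x* = 1958/15 and P* = 386/15.
With the rebate, buyers effectively pay Pb = Ps − 9, where Ps is the price sellers receive.
On the curves, Pb = 91 - 0.5x and Ps = 2 + (2/11)x; the wedge Ps − Pb = 9 gives 2 + (2/11)x − (91 - 0.5x) = 9, so x' = 2156/15.
Then Pb = 91 − 0.5·(2156/15) = 287/15 and Ps = 2 + (2/11)·(2156/15) = 422/15.
Buyers' price falls by P* − Pb = 386/15 − 287/15 = 6.6; sellers' price rises by Ps − P* = 422/15 − 386/15 = 2.4.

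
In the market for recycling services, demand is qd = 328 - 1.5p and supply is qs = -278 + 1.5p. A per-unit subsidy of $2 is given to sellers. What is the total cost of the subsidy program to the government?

Pre-subsidy: 328 - 1.5p = -278 + 1.5p gives p* = 202, q* = 25.
With the subsidy, sellers receive ps = pb + 2 for each unit, where pb is the price buyers pay.
Supply in terms of pb becomes qs = -278 + 1.5(pb + 2) = -275 + 1.5pb. Setting this equal to demand: 328 - 1.5pb = -275 + 1.5pb, so pb = 201.
Sellers receive ps = 201 + 2 = 203; q' = 328 − 1.5·201 = 26.5.
Government outlay = subsidy × quantity = 2 × 26.5 = 53.

Government cost = $53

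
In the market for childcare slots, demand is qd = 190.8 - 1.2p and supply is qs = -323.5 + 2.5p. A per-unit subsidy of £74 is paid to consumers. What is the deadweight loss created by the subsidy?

Deadweight loss = £2220

Pre-subsidy: 190.8 - 1.2p = -323.5 + 2.5p gives p* = 139, q* = 24.
With the rebate, buyers effectively pay pb = ps − 74, where ps is the price sellers receive.
Demand in terms of ps becomes qd = 190.8 − 1.2(ps − 74) = 279.6 - 1.2ps. Setting this equal to supply: 279.6 - 1.2ps = -323.5 + 2.5ps, so ps = 163.
Buyers pay pb = 163 − 74 = 89; q' = -323.5 + 2.5·163 = 84.
The subsidy expands output by 84 − 24 = 60 past the efficient level; on those units the gap between marginal cost and willingness to pay runs from 0 up to 74.
DWL = ½ × 74 × 60 = 2220.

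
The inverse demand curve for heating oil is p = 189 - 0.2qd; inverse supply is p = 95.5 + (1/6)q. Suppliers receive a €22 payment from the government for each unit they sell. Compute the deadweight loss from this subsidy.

Deadweight loss = €660

Pre-subsidy: 189 - 0.2q = 95.5 + (1/6)q gives q* = 255 and p* = 138.
With the subsidy, sellers receive ps = pb + 22 for each unit, where pb is the price buyers pay.
On the curves, pb = 189 - 0.2q and ps = 95.5 + (1/6)q; the wedge ps − pb = 22 gives 95.5 + (1/6)q − (189 - 0.2q) = 22, so q' = 315.
Then pb = 189 − 0.2·315 = 126 and ps = 95.5 + (1/6)·315 = 148.
The subsidy expands output by 315 − 255 = 60 past the efficient level; on those units the gap between marginal cost and willingness to pay runs from 0 up to 22.
DWL = ½ × 22 × 60 = 660.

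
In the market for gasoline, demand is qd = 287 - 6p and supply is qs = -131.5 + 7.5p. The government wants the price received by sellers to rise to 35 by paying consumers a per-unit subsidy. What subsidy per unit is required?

Required subsidy s = 9 per unit

At a seller price of 35, quantity supplied is -131.5 + 7.5·35 = 131.
Buyers absorb 131 only when they pay pb with 287 − 6·pb = 131, i.e. pb = 26.
s = ps − pb = 35 − 26 = 9.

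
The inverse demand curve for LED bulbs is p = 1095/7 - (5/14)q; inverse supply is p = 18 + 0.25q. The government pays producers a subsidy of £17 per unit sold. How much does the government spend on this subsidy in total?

Pre-subsidy: 1095/7 - (5/14)q = 18 + 0.25q gives q* = 228 and p* = 75.
With the subsidy, sellers receive ps = pb + 17 for each unit, where pb is the price buyers pay.
On the curves, pb = 1095/7 - (5/14)q and ps = 18 + 0.25q; the wedge ps − pb = 17 gives 18 + 0.25q − (1095/7 - (5/14)q) = 17, so q' = 256.
Then pb = 1095/7 − (5/14)·256 = 65 and ps = 18 + 0.25·256 = 82.
Government outlay = subsidy × quantity = 17 × 256 = 4352.

Government cost = £4352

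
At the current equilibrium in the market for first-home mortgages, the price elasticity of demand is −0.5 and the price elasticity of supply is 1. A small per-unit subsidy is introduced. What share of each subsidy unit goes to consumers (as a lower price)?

Consumer share = 2/3

For a small subsidy around the equilibrium, the benefit split depends on the relative slopes, which at a point are proportional to the elasticities.
Buyer share = εs/(εs + |εd|) = 1/(1 + 0.5) = 2/3; seller share = |εd|/(εs + |εd|) = 1/3.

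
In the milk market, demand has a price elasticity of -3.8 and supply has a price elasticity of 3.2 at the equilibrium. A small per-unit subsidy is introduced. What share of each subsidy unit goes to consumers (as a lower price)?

Consumer share = 16/35

For a small subsidy around the equilibrium, the benefit split depends on the relative slopes, which at a point are proportional to the elasticities.
Buyer share = εs/(εs + |εd|) = 3.2/(3.2 + 3.8) = 16/35; seller share = |εd|/(εs + |εd|) = 19/35.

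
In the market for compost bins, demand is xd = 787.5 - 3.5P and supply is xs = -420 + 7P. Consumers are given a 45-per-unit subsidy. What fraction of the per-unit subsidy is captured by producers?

Pre-subsidy: 787.5 - 3.5P = -420 + 7P gives P* = 115, x* = 385.
With the rebate, buyers effectively pay Pb = Ps − 45, where Ps is the price sellers receive.
Demand in terms of Ps becomes xd = 787.5 − 3.5(Ps − 45) = 945 - 3.5Ps. Setting this equal to supply: 945 - 3.5Ps = -420 + 7Ps, so Ps = 130.
Buyers pay Pb = 130 − 45 = 85; x' = -420 + 7·130 = 490.
Buyers' price falls by P* − Pb = 115 − 85 = 30; sellers' price rises by Ps − P* = 130 − 115 = 15.
So producers capture 15/45 = 1/3 of each unit of subsidy.

Producer share = 1/3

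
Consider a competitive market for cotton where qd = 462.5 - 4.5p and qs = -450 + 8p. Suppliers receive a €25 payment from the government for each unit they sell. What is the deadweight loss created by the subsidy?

Pre-subsidy: 462.5 - 4.5p = -450 + 8p gives p* = 73, q* = 134.
With the subsidy, sellers receive ps = pb + 25 for each unit, where pb is the price buyers pay.
Supply in terms of pb becomes qs = -450 + 8(pb + 25) = -250 + 8pb. Setting this equal to demand: 462.5 - 4.5pb = -250 + 8pb, so pb = 57.
Sellers receive ps = 57 + 25 = 82; q' = 462.5 − 4.5·57 = 206.
The subsidy expands output by 206 − 134 = 72 past the efficient level; on those units the gap between marginal cost and willingness to pay runs from 0 up to 25.
DWL = ½ × 25 × 72 = 900.

Deadweight loss = €900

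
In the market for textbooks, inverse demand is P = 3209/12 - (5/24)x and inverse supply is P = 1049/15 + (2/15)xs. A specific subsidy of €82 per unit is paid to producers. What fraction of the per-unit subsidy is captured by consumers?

Pre-subsidy: 3209/12 - (5/24)x = 1049/15 + (2/15)x gives x* = 578 and P* = 147.
With the subsidy, sellers receive Ps = Pb + 82 for each unit, where Pb is the price buyers pay.
On the curves, Pb = 3209/12 - (5/24)x and Ps = 1049/15 + (2/15)x; the wedge Ps − Pb = 82 gives 1049/15 + (2/15)x − (3209/12 - (5/24)x) = 82, so x' = 818.
Then Pb = 3209/12 − (5/24)·818 = 97 and Ps = 1049/15 + (2/15)·818 = 179.
Buyers' price falls by P* − Pb = 147 − 97 = 50; sellers' price rises by Ps − P* = 179 − 147 = 32.
So consumers capture 50/82 = 25/41 of each unit of subsidy.

Consumer share = 25/41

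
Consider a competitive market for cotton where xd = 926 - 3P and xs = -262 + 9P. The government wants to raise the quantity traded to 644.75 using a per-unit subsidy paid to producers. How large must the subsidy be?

Required subsidy s = 7 per unit

At x = 644.75, invert demand for the buyer price: Pb = (926 − 644.75)/3 = 93.75; invert supply for the seller price: Ps = (644.75 − (-262))/9 = 100.75.
The subsidy must fill the gap: s = Ps − Pb = 100.75 − 93.75 = 7.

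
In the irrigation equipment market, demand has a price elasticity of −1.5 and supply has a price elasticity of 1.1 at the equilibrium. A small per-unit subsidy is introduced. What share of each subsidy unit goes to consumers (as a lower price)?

For a small subsidy around the equilibrium, the benefit split depends on the relative slopes, which at a point are proportional to the elasticities.
Buyer share = εs/(εs + |εd|) = 1.1/(1.1 + 1.5) = 11/26; seller share = |εd|/(εs + |εd|) = 15/26.

Consumer share = 11/26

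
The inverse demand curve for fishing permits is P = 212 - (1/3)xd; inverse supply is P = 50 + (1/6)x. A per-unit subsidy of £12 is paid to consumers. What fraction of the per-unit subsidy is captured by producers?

Pre-subsidy: 212 - (1/3)x = 50 + (1/6)x gives x* = 324 and P* = 104.
With the rebate, buyers effectively pay Pb = Ps − 12, where Ps is the price sellers receive.
On the curves, Pb = 212 - (1/3)x and Ps = 50 + (1/6)x; the wedge Ps − Pb = 12 gives 50 + (1/6)x − (212 - (1/3)x) = 12, so x' = 348.
Then Pb = 212 − (1/3)·348 = 96 and Ps = 50 + (1/6)·348 = 108.
Buyers' price falls by P* − Pb = 104 − 96 = 8; sellers' price rises by Ps − P* = 108 − 104 = 4.
So producers capture 4/12 = 1/3 of each unit of subsidy.

Producer share = 1/3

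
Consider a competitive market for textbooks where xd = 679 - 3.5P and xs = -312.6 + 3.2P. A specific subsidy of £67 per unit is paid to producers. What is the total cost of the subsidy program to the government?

Government cost = £18291

Pre-subsidy: 679 - 3.5P = -312.6 + 3.2P gives P* = 148, x* = 161.
With the subsidy, sellers receive Ps = Pb + 67 for each unit, where Pb is the price buyers pay.
Supply in terms of Pb becomes xs = -312.6 + 3.2(Pb + 67) = -98.2 + 3.2Pb. Setting this equal to demand: 679 - 3.5Pb = -98.2 + 3.2Pb, so Pb = 116.
Sellers receive Ps = 116 + 67 = 183; x' = 679 − 3.5·116 = 273.
Government outlay = subsidy × quantity = 67 × 273 = 18291.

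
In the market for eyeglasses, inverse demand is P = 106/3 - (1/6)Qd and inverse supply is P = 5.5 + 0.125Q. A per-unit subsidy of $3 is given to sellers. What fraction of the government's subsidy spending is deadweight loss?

DWL / government spending = 9/197

Pre-subsidy: 106/3 - (1/6)Q = 5.5 + 0.125Q gives Q* = 716/7 and P* = 128/7.
With the subsidy, sellers receive Ps = Pb + 3 for each unit, where Pb is the price buyers pay.
On the curves, Pb = 106/3 - (1/6)Q and Ps = 5.5 + 0.125Q; the wedge Ps − Pb = 3 gives 5.5 + 0.125Q − (106/3 - (1/6)Q) = 3, so Q' = 788/7.
Then Pb = 106/3 − (1/6)·(788/7) = 116/7 and Ps = 5.5 + 0.125·(788/7) = 137/7.
ΔCS = ½(716/7 + 788/7)(128/7 − 116/7) = 9024/49; ΔPS = ½(716/7 + 788/7)(137/7 − 128/7) = 6768/49.
Government spending = 3 × 788/7 = 2364/7.
DWL = ½ × 3 × (788/7 − 716/7) = 108/7; fraction = (108/7) / (2364/7) = 9/197.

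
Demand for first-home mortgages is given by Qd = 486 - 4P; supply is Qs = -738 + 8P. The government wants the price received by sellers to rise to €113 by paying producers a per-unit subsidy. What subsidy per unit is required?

At a seller price of 113, quantity supplied is -738 + 8·113 = 166.
Buyers absorb 166 only when they pay Pb with 486 − 4·Pb = 166, i.e. Pb = 80.
s = Ps − Pb = 113 − 80 = 33.

Required subsidy s = €33 per unit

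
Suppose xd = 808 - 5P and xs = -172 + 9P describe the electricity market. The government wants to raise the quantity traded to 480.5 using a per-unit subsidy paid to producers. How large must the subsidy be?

Required subsidy s = 7 per unit

At x = 480.5, invert demand for the buyer price: Pb = (808 − 480.5)/5 = 65.5; invert supply for the seller price: Ps = (480.5 − (-172))/9 = 72.5.
The subsidy must fill the gap: s = Ps − Pb = 72.5 − 65.5 = 7.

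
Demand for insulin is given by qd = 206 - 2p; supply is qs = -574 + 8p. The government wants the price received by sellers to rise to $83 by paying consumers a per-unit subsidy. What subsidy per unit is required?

Required subsidy s = $25 per unit

At a seller price of 83, quantity supplied is -574 + 8·83 = 90.
Buyers absorb 90 only when they pay pb with 206 − 2·pb = 90, i.e. pb = 58.
s = ps − pb = 83 − 58 = 25.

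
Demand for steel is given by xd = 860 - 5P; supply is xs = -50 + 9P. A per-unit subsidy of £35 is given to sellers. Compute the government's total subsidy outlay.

Pre-subsidy: 860 - 5P = -50 + 9P gives P* = 65, x* = 535.
With the subsidy, sellers receive Ps = Pb + 35 for each unit, where Pb is the price buyers pay.
Supply in terms of Pb becomes xs = -50 + 9(Pb + 35) = 265 + 9Pb. Setting this equal to demand: 860 - 5Pb = 265 + 9Pb, so Pb = 42.5.
Sellers receive Ps = 42.5 + 35 = 77.5; x' = 860 − 5·42.5 = 647.5.
Government outlay = subsidy × quantity = 35 × 647.5 = 22662.5.

Government cost = £22662.5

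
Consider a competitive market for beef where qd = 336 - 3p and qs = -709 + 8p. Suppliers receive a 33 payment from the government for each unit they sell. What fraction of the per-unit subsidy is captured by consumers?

Consumer share = 8/11

Pre-subsidy: 336 - 3p = -709 + 8p gives p* = 95, q* = 51.
With the subsidy, sellers receive ps = pb + 33 for each unit, where pb is the price buyers pay.
Supply in terms of pb becomes qs = -709 + 8(pb + 33) = -445 + 8pb. Setting this equal to demand: 336 - 3pb = -445 + 8pb, so pb = 71.
Sellers receive ps = 71 + 33 = 104; q' = 336 − 3·71 = 123.
Buyers' price falls by p* − pb = 95 − 71 = 24; sellers' price rises by ps − p* = 104 − 95 = 9.
So consumers capture 24/33 = 8/11 of each unit of subsidy.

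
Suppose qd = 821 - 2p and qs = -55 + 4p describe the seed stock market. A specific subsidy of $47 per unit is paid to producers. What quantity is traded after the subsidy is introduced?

q' = 1775/3

Pre-subsidy: 821 - 2p = -55 + 4p gives p* = 146, q* = 529.
With the subsidy, sellers receive ps = pb + 47 for each unit, where pb is the price buyers pay.
Supply in terms of pb becomes qs = -55 + 4(pb + 47) = 133 + 4pb. Setting this equal to demand: 821 - 2pb = 133 + 4pb, so pb = 344/3.
Sellers receive ps = 344/3 + 47 = 485/3; q' = 821 − 2·(344/3) = 1775/3.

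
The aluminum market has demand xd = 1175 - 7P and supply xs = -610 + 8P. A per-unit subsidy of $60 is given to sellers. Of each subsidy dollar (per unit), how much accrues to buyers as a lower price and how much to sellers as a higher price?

Buyers gain $32 per unit; sellers gain $28 per unit

Pre-subsidy: 1175 - 7P = -610 + 8P gives P* = 119, x* = 342.
With the subsidy, sellers receive Ps = Pb + 60 for each unit, where Pb is the price buyers pay.
Supply in terms of Pb becomes xs = -610 + 8(Pb + 60) = -130 + 8Pb. Setting this equal to demand: 1175 - 7Pb = -130 + 8Pb, so Pb = 87.
Sellers receive Ps = 87 + 60 = 147; x' = 1175 − 7·87 = 566.
Buyers' price falls by P* − Pb = 119 − 87 = 32; sellers' price rises by Ps − P* = 147 − 119 = 28.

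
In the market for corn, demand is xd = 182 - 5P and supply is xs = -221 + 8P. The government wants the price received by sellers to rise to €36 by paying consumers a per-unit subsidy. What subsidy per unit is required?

At a seller price of 36, quantity supplied is -221 + 8·36 = 67.
Buyers absorb 67 only when they pay Pb with 182 − 5·Pb = 67, i.e. Pb = 23.
s = Ps − Pb = 36 − 23 = 13.

Required subsidy s = €13 per unit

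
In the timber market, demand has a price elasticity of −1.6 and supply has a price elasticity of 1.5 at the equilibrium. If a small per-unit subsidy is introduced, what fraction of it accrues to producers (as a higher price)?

Producer share = 16/31

For a small subsidy around the equilibrium, the benefit split depends on the relative slopes, which at a point are proportional to the elasticities.
Buyer share = εs/(εs + |εd|) = 1.5/(1.5 + 1.6) = 15/31; seller share = |εd|/(εs + |εd|) = 16/31.
So producers capture 16/31 of the subsidy.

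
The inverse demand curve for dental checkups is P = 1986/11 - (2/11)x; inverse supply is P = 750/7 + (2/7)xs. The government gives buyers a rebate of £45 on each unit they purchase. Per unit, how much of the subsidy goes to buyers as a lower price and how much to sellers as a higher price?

Pre-subsidy: 1986/11 - (2/11)x = 750/7 + (2/7)x gives x* = 157 and P* = 152.
With the rebate, buyers effectively pay Pb = Ps − 45, where Ps is the price sellers receive.
On the curves, Pb = 1986/11 - (2/11)x and Ps = 750/7 + (2/7)x; the wedge Ps − Pb = 45 gives 750/7 + (2/7)x − (1986/11 - (2/11)x) = 45, so x' = 253.25.
Then Pb = 1986/11 − (2/11)·253.25 = 134.5 and Ps = 750/7 + (2/7)·253.25 = 179.5.
Buyers' price falls by P* − Pb = 152 − 134.5 = 17.5; sellers' price rises by Ps − P* = 179.5 − 152 = 27.5.

Buyers gain £17.5 per unit; sellers gain £27.5 per unit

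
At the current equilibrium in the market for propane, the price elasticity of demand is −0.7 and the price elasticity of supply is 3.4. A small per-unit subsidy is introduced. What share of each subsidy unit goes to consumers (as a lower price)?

For a small subsidy around the equilibrium, the benefit split depends on the relative slopes, which at a point are proportional to the elasticities.
Buyer share = εs/(εs + |εd|) = 3.4/(3.4 + 0.7) = 34/41; seller share = |εd|/(εs + |εd|) = 7/41.

Consumer share = 34/41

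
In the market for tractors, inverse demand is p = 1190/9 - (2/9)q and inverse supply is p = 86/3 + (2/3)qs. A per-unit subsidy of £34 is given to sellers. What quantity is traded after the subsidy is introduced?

q' = 154.75

Pre-subsidy: 1190/9 - (2/9)q = 86/3 + (2/3)q gives q* = 116.5 and p* = 319/3.
With the subsidy, sellers receive ps = pb + 34 for each unit, where pb is the price buyers pay.
On the curves, pb = 1190/9 - (2/9)q and ps = 86/3 + (2/3)q; the wedge ps − pb = 34 gives 86/3 + (2/3)q − (1190/9 - (2/9)q) = 34, so q' = 154.75.
Then pb = 1190/9 − (2/9)·154.75 = 587/6 and ps = 86/3 + (2/3)·154.75 = 791/6.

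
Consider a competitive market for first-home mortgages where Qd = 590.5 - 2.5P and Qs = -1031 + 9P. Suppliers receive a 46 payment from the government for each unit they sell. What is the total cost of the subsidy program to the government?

Pre-subsidy: 590.5 - 2.5P = -1031 + 9P gives P* = 141, Q* = 238.
With the subsidy, sellers receive Ps = Pb + 46 for each unit, where Pb is the price buyers pay.
Supply in terms of Pb becomes Qs = -1031 + 9(Pb + 46) = -617 + 9Pb. Setting this equal to demand: 590.5 - 2.5Pb = -617 + 9Pb, so Pb = 105.
Sellers receive Ps = 105 + 46 = 151; Q' = 590.5 − 2.5·105 = 328.
Government outlay = subsidy × quantity = 46 × 328 = 15088.

Government cost = 15088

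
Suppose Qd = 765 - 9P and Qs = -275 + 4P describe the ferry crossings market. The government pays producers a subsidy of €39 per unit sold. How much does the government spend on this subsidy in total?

Government cost = €5967

Pre-subsidy: 765 - 9P = -275 + 4P gives P* = 80, Q* = 45.
With the subsidy, sellers receive Ps = Pb + 39 for each unit, where Pb is the price buyers pay.
Supply in terms of Pb becomes Qs = -275 + 4(Pb + 39) = -119 + 4Pb. Setting this equal to demand: 765 - 9Pb = -119 + 4Pb, so Pb = 68.
Sellers receive Ps = 68 + 39 = 107; Q' = 765 − 9·68 = 153.
Government outlay = subsidy × quantity = 39 × 153 = 5967.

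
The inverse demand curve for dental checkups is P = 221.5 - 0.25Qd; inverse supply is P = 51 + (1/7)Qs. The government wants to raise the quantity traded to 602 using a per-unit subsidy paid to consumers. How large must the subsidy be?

At Q = 602, from the demand curve buyers pay Pb = 221.5 − 0.25·602 = 71; from the supply curve sellers need Ps = 51 + (1/7)·602 = 137.
The subsidy must fill the gap: s = Ps − Pb = 137 − 71 = 66.

Required subsidy s = 66 per unit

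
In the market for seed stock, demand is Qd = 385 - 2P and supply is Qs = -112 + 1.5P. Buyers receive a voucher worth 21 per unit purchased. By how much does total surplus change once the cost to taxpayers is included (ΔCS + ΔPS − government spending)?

Pre-subsidy: 385 - 2P = -112 + 1.5P gives P* = 142, Q* = 101.
With the rebate, buyers effectively pay Pb = Ps − 21, where Ps is the price sellers receive.
Demand in terms of Ps becomes Qd = 385 − 2(Ps − 21) = 427 - 2Ps. Setting this equal to supply: 427 - 2Ps = -112 + 1.5Ps, so Ps = 154.
Buyers pay Pb = 154 − 21 = 133; Q' = -112 + 1.5·154 = 119.
ΔCS = ½(101 + 119)(142 − 133) = 990; ΔPS = ½(101 + 119)(154 − 142) = 1320.
Government spending = 21 × 119 = 2499.
Net change = 990 + 1320 − 2499 = -189. The loss equals the DWL triangle ½·21·18.

Net change in total surplus = -189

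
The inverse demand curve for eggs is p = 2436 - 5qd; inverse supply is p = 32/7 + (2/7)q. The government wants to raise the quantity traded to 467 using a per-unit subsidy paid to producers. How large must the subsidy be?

Required subsidy s = 37 per unit

At q = 467, from the demand curve buyers pay pb = 2436 − 5·467 = 101; from the supply curve sellers need ps = 32/7 + (2/7)·467 = 138.
The subsidy must fill the gap: s = ps − pb = 138 − 101 = 37.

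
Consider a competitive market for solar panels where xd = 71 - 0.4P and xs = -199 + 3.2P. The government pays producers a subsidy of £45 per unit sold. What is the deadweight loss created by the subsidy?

Pre-subsidy: 71 - 0.4P = -199 + 3.2P gives P* = 75, x* = 41.
With the subsidy, sellers receive Ps = Pb + 45 for each unit, where Pb is the price buyers pay.
Supply in terms of Pb becomes xs = -199 + 3.2(Pb + 45) = -55 + 3.2Pb. Setting this equal to demand: 71 - 0.4Pb = -55 + 3.2Pb, so Pb = 35.
Sellers receive Ps = 35 + 45 = 80; x' = 71 − 0.4·35 = 57.
The subsidy expands output by 57 − 41 = 16 past the efficient level; on those units the gap between marginal cost and willingness to pay runs from 0 up to 45.
DWL = ½ × 45 × 16 = 360.

Deadweight loss = £360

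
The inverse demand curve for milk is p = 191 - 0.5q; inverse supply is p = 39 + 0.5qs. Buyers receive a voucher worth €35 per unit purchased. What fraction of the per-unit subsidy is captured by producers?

Producer share = 0.5

Pre-subsidy: 191 - 0.5q = 39 + 0.5q gives q* = 152 and p* = 115.
With the rebate, buyers effectively pay pb = ps − 35, where ps is the price sellers receive.
On the curves, pb = 191 - 0.5q and ps = 39 + 0.5q; the wedge ps − pb = 35 gives 39 + 0.5q − (191 - 0.5q) = 35, so q' = 187.
Then pb = 191 − 0.5·187 = 97.5 and ps = 39 + 0.5·187 = 132.5.
Buyers' price falls by p* − pb = 115 − 97.5 = 17.5; sellers' price rises by ps − p* = 132.5 − 115 = 17.5.
So producers capture 17.5/35 = 0.5 of each unit of subsidy.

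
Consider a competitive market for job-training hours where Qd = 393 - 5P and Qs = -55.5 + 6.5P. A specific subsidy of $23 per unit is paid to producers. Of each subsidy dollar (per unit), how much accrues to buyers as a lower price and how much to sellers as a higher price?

Buyers gain $13 per unit; sellers gain $10 per unit

Pre-subsidy: 393 - 5P = -55.5 + 6.5P gives P* = 39, Q* = 198.
With the subsidy, sellers receive Ps = Pb + 23 for each unit, where Pb is the price buyers pay.
Supply in terms of Pb becomes Qs = -55.5 + 6.5(Pb + 23) = 94 + 6.5Pb. Setting this equal to demand: 393 - 5Pb = 94 + 6.5Pb, so Pb = 26.
Sellers receive Ps = 26 + 23 = 49; Q' = 393 − 5·26 = 263.
Buyers' price falls by P* − Pb = 39 − 26 = 13; sellers' price rises by Ps − P* = 49 − 39 = 10.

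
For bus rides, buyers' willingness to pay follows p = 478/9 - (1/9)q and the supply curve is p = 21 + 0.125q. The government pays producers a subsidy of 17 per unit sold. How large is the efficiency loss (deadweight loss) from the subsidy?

Pre-subsidy: 478/9 - (1/9)q = 21 + 0.125q gives q* = 136 and p* = 38.
With the subsidy, sellers receive ps = pb + 17 for each unit, where pb is the price buyers pay.
On the curves, pb = 478/9 - (1/9)q and ps = 21 + 0.125q; the wedge ps − pb = 17 gives 21 + 0.125q − (478/9 - (1/9)q) = 17, so q' = 208.
Then pb = 478/9 − (1/9)·208 = 30 and ps = 21 + 0.125·208 = 47.
The subsidy expands output by 208 − 136 = 72 past the efficient level; on those units the gap between marginal cost and willingness to pay runs from 0 up to 17.
DWL = ½ × 17 × 72 = 612.

Deadweight loss = 612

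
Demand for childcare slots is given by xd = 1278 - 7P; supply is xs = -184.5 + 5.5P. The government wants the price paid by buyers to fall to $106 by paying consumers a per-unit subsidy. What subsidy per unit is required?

At a buyer price of 106, quantity demanded is 1278 − 7·106 = 536.
Sellers supply 536 only when they receive Ps with -184.5 + 5.5·Ps = 536, i.e. Ps = 131.
s = Ps − Pb = 131 − 106 = 25.

Required subsidy s = $25 per unit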